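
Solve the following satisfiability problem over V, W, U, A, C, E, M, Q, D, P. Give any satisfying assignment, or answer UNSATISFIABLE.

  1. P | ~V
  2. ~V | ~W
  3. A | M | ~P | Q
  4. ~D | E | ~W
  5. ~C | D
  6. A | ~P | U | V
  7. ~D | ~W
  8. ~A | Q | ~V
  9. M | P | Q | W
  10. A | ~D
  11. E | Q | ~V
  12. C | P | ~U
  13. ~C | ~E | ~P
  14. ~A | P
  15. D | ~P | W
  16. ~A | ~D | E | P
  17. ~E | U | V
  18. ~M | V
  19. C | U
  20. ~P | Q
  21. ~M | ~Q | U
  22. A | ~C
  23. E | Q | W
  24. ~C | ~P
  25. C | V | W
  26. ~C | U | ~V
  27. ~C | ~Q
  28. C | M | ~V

V = True, W = False, U = True, A = True, C = False, E = True, M = True, Q = True, D = True, P = True

Set V = True.
  then (P | ~V) forces P = True.
  then (~V | ~W) forces W = False.
  then (D | ~P | W) forces D = True.
  then (~P | Q) forces Q = True.
  then (~C | ~P) forces C = False.
  then (C | M | ~V) forces M = True.
  then (A | ~D) forces A = True.
  then (C | U) forces U = True.
Set E = True.
All clauses satisfied.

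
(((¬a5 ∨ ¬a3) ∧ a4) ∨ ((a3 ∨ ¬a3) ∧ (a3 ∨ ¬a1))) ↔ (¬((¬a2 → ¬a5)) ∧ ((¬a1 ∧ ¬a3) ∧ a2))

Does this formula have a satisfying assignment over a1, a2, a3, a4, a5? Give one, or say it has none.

a1: True, a2: True, a3: False, a4: False, a5: True

  (((¬a5 ∨ ¬a3) ∧ a4) ∨ ((a3 ∨ ¬a3) ∧ (a3 ∨ ¬a1))) ↔ (¬((¬a2 → ¬a5)) ∧ ((¬a1 ∧ ¬a3) ∧ a2)) = True
    ((¬a5 ∨ ¬a3) ∧ a4) ∨ ((a3 ∨ ¬a3) ∧ (a3 ∨ ¬a1)) = False
      (¬a5 ∨ ¬a3) ∧ a4 = False
        ¬a5 ∨ ¬a3 = True
          ¬a5 = False
          ¬a3 = True
      (a3 ∨ ¬a3) ∧ (a3 ∨ ¬a1) = False
        a3 ∨ ¬a3 = True
          ¬a3 = True
        a3 ∨ ¬a1 = False
          ¬a1 = False
    ¬((¬a2 → ¬a5)) ∧ ((¬a1 ∧ ¬a3) ∧ a2) = False
      ¬((¬a2 → ¬a5)) = False
        ¬a2 → ¬a5 = True
          ¬a2 = False
          ¬a5 = False
      (¬a1 ∧ ¬a3) ∧ a2 = False
        ¬a1 ∧ ¬a3 = False
          ¬a1 = False
          ¬a3 = True
The formula evaluates to True.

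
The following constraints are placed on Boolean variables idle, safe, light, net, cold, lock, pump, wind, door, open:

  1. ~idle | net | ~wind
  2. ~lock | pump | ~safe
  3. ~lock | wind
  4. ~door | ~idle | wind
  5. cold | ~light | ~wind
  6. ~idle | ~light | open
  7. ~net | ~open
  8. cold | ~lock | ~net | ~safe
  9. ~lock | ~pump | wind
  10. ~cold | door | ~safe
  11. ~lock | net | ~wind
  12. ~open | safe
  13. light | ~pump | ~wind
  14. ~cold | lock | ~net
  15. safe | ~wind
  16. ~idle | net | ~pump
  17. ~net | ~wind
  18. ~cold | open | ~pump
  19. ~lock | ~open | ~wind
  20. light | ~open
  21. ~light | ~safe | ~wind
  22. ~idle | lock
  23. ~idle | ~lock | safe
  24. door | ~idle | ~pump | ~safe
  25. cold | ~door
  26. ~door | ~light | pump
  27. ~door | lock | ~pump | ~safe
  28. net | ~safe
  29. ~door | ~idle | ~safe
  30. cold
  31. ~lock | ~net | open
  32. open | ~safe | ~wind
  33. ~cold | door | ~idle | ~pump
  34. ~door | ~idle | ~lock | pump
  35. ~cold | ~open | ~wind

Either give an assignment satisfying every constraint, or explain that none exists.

Unit clause (cold) forces cold = True.
Try idle = True:
  (~idle | lock) forces lock = True.
  (~lock | wind) forces wind = True.
  (~idle | net | ~wind) forces net = True.
  clause (~net | ~wind) is falsified — backtrack.
So idle = False.
Set safe = False.
  then (~open | safe) forces open = False.
  then (safe | ~wind) forces wind = False.
  then (~cold | open | ~pump) forces pump = False.
  then (~lock | wind) forces lock = False.
  then (~cold | lock | ~net) forces net = False.
Set light = False.
Set door = False.
All clauses satisfied.

idle = False; safe = False; light = False; net = False; cold = True; lock = False; pump = False; wind = False; door = False; open = False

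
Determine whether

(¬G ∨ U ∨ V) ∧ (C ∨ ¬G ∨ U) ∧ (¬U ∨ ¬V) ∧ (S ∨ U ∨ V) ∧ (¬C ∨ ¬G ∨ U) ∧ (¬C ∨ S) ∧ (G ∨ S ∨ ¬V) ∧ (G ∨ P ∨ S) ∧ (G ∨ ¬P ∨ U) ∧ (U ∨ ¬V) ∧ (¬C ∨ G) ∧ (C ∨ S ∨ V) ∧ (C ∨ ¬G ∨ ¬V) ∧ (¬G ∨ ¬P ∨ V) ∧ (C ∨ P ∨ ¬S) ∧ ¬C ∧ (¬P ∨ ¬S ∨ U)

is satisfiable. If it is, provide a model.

Unit clause (¬C) forces C = False.
Set U = True.
  then (¬U ∨ ¬V) forces V = False.
  then (C ∨ S ∨ V) forces S = True.
  then (C ∨ P ∨ ¬S) forces P = True.
  then (¬G ∨ ¬P ∨ V) forces G = False.
All clauses satisfied.

U=T, V=F, S=T, C=F, P=T, G=F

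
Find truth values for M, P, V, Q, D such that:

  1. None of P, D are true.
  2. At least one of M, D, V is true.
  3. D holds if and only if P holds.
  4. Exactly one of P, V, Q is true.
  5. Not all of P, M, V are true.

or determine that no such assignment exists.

M = False, P = False, V = True, Q = False, D = False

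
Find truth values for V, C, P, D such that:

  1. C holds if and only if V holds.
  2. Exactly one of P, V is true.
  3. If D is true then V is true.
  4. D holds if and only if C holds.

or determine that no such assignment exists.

V = False; C = False; P = True; D = False

  (1) C=F, V=F — same ✓
  (2) {P, V}: 1 true — exactly one ✓
  (3) D=F ⇒ V: vacuous ✓
  (4) D=F, C=F — same ✓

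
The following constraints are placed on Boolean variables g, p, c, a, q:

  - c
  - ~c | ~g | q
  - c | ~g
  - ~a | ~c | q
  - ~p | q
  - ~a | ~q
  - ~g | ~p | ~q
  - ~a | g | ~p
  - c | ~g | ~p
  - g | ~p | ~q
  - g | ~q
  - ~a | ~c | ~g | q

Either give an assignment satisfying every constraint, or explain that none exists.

g: False; p: False; c: True; a: False; q: False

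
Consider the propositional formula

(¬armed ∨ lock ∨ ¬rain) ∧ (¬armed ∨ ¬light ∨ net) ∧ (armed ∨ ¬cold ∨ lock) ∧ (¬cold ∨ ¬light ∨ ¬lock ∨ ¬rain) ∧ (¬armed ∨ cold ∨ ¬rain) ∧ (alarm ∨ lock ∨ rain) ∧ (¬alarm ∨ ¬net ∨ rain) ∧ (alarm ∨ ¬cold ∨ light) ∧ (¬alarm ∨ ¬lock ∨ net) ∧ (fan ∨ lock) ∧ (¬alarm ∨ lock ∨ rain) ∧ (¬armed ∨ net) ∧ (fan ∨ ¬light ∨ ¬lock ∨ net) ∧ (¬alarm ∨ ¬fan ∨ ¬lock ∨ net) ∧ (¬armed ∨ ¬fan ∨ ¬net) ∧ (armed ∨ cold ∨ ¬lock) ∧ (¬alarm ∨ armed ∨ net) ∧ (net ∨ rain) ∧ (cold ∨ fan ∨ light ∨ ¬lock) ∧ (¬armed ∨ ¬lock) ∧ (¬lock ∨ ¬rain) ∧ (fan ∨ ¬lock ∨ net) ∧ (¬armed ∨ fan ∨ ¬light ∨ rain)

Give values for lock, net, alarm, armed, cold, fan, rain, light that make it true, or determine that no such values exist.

Set lock = False.
  then (fan ∨ lock) forces fan = True.
Set net = False.
  then (¬armed ∨ net) forces armed = False.
  then (¬alarm ∨ armed ∨ net) forces alarm = False.
  then (net ∨ rain) forces rain = True.
  then (armed ∨ ¬cold ∨ lock) forces cold = False.
Set light = False.
All clauses satisfied.

lock = False; net = False; alarm = False; armed = False; cold = False; fan = True; rain = True; light = False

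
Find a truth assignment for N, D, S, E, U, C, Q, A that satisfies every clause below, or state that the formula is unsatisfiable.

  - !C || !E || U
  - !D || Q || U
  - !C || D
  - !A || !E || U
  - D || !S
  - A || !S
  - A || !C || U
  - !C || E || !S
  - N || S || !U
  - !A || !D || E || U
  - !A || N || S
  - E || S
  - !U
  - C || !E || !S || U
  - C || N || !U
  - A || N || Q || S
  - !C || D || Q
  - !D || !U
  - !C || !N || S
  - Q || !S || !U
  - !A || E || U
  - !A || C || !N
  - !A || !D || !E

Unit clause (!U) forces U = False.
Set N = False.
Set D = False.
  then (!C || D) forces C = False.
  then (D || !S) forces S = False.
  then (!A || N || S) forces A = False.
  then (E || S) forces E = True.
  then (A || N || Q || S) forces Q = True.
All clauses satisfied.

N = False; D = False; S = False; E = True; U = False; C = False; Q = True; A = False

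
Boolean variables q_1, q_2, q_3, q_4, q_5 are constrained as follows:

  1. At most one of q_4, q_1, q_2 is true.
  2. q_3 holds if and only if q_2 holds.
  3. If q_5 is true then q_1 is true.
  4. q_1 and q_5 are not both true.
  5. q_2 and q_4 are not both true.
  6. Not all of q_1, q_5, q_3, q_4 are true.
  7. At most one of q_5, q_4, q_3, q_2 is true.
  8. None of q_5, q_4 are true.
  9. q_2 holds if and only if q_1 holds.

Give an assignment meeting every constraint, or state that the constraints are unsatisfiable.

q_1 = False, q_2 = False, q_3 = False, q_4 = False, q_5 = False

  (1) {q_4, q_1, q_2}: 0 true — at most one ✓
  (2) q_3=F, q_2=F — same ✓
  (3) q_5=F ⇒ q_1: vacuous ✓
  (4) q_1=F, q_5=F — not both ✓
  (5) q_2=F, q_4=F — not both ✓
  (6) {q_1, q_5, q_3, q_4}: 0/4 true — not all ✓
  (7) {q_5, q_4, q_3, q_2}: 0 true — at most one ✓
  (8) {q_5, q_4}: 0 true — none ✓
  (9) q_2=F, q_1=F — same ✓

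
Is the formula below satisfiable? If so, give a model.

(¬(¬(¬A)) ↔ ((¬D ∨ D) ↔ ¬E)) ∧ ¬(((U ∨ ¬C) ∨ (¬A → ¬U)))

The conjunct ¬(((U ∨ ¬C) ∨ (¬A → ¬U))) is unsatisfiable on its own:
  C=F, U=F, A=F: evaluates to False.
  C=F, U=F, A=T: evaluates to False.
  C=F, U=T, A=F: evaluates to False.
  C=F, U=T, A=T: evaluates to False.
  C=T, U=F, A=F: evaluates to False.
  C=T, U=F, A=T: evaluates to False.
  C=T, U=T, A=F: evaluates to False.
  C=T, U=T, A=T: evaluates to False.
So the whole conjunction is unsatisfiable.

No satisfying assignment exists.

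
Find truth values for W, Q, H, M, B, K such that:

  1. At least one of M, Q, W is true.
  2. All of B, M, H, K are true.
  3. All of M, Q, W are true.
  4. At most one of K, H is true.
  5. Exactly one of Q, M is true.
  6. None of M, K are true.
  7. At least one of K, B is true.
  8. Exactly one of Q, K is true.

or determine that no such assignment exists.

Unsatisfiable — no assignment works.

Case M = True:
  Constraint (6) is violated (M=T) — contradiction.
Case M = False:
  Constraint (2) is violated (M=F) — contradiction.
Both cases fail — unsatisfiable.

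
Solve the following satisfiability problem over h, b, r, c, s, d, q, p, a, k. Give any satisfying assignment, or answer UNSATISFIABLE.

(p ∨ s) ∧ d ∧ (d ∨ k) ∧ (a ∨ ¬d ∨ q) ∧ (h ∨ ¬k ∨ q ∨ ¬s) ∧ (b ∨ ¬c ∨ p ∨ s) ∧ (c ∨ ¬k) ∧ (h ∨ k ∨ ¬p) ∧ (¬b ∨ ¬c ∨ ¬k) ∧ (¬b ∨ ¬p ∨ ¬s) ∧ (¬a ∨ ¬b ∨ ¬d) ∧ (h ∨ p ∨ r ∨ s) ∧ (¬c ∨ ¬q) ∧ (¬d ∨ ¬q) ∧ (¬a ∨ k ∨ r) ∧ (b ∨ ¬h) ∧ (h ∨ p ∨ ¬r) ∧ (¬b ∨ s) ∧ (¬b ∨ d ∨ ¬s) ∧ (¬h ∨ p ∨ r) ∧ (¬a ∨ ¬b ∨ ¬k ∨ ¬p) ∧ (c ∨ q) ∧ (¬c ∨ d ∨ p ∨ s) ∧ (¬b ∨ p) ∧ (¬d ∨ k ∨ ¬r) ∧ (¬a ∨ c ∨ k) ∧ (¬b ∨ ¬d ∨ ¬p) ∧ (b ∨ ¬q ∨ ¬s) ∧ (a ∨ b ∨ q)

Unit clause (d) forces d = True.
In (¬d ∨ ¬q) only ¬q is left, so q = False.
In (c ∨ q) only c is left, so c = True.
In (a ∨ ¬d ∨ q) only a is left, so a = True.
In (¬a ∨ ¬b ∨ ¬d) only ¬b is left, so b = False.
In (b ∨ ¬h) only ¬h is left, so h = False.
Set r = False.
  then (¬a ∨ k ∨ r) forces k = True.
  then (h ∨ ¬k ∨ q ∨ ¬s) forces s = False.
  then (b ∨ ¬c ∨ p ∨ s) forces p = True.
All clauses satisfied.

h=F, b=F, r=F, c=T, s=F, d=T, q=F, p=T, a=T, k=T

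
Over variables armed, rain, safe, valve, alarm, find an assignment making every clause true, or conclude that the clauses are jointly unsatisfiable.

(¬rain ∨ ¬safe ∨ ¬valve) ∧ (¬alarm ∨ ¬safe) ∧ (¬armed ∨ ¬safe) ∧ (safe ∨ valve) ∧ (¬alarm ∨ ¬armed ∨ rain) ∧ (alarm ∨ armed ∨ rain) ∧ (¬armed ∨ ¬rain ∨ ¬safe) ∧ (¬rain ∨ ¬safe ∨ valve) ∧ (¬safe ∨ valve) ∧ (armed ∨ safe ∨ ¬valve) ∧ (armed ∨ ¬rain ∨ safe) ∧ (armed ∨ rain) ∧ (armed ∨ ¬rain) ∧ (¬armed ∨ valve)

Try armed = False:
  (armed ∨ rain) forces rain = True.
  clause (armed ∨ ¬rain) is falsified — backtrack.
So armed = True.
  then (¬armed ∨ ¬safe) forces safe = False.
  then (safe ∨ valve) forces valve = True.
Set rain = True.
Set alarm = True.
All clauses satisfied.

armed = True; rain = True; safe = False; valve = True; alarm = True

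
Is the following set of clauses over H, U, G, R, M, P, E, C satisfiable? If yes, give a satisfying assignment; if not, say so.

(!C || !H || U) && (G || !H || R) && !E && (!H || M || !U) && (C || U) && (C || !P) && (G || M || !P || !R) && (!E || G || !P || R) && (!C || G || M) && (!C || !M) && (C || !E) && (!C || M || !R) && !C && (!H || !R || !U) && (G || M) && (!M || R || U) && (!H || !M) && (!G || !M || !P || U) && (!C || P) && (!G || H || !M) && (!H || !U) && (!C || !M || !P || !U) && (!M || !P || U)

Unit clause (!E) forces E = False.
Unit clause (!C) forces C = False.
In (C || U) only U is left, so U = True.
In (C || !P) only !P is left, so P = False.
In (!H || !U) only !H is left, so H = False.
Set G = True.
  then (!G || H || !M) forces M = False.
Set R = True.
All clauses satisfied.

H: False, U: True, G: True, R: True, M: False, P: False, E: False, C: False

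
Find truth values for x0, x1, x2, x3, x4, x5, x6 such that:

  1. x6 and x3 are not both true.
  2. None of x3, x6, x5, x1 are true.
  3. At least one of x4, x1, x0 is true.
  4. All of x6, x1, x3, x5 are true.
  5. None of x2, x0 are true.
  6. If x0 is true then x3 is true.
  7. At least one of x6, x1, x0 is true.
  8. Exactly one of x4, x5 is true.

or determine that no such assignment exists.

UNSATISFIABLE

Case x1 = True:
  Constraint (2) is violated (x1=T) — contradiction.
Case x1 = False:
  Constraint (4) is violated (x1=F) — contradiction.
Both cases fail — unsatisfiable.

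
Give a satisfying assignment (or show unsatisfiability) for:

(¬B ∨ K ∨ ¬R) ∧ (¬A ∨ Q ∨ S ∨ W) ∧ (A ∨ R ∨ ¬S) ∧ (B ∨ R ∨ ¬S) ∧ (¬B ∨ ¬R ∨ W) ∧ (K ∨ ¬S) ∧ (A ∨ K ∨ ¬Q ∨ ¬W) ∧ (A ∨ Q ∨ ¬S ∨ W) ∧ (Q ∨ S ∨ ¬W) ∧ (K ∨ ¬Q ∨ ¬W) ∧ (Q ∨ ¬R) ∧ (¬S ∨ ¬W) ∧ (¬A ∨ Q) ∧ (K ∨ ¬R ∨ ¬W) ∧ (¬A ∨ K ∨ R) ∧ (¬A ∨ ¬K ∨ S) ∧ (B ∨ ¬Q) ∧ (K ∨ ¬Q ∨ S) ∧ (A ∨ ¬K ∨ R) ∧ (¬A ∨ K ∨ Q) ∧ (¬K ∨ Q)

R: False; W: False; Q: True; K: True; A: True; S: True; B: True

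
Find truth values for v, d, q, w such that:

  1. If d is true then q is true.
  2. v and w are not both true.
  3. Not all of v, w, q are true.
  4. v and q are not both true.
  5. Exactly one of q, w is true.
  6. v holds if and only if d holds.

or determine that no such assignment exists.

v = False, d = False, q = True, w = False

  (1) d=F ⇒ q: vacuous ✓
  (2) v=F, w=F — not both ✓
  (3) {v, w, q}: 1/3 true — not all ✓
  (4) v=F, q=T — not both ✓
  (5) {q, w}: 1 true — exactly one ✓
  (6) v=F, d=F — same ✓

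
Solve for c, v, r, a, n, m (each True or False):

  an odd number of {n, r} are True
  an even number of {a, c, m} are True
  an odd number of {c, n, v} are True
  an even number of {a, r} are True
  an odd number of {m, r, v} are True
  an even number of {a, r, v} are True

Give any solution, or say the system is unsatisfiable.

c=T; v=F; r=T; a=T; n=F; m=F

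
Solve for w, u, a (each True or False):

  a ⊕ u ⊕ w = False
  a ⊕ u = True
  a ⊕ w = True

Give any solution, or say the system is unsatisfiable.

w: True; u: True; a: False

a ⊕ u ⊕ w = F ⊕ T ⊕ T = False ✓
a ⊕ u = F ⊕ T = True ✓
a ⊕ w = F ⊕ T = True ✓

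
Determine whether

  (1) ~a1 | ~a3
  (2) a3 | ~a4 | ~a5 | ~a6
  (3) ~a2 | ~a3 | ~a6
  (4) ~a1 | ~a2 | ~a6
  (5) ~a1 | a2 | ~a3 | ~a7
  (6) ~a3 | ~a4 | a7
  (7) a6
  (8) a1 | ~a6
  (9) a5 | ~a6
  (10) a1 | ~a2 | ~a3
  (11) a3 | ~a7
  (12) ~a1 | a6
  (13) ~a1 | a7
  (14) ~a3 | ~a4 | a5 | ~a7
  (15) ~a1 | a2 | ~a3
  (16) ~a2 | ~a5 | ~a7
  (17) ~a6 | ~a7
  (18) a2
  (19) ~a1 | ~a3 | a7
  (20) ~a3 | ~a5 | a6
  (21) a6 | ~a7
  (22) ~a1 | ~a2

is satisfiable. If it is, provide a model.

Case a2 = True:
  (a6) forces a6 = True.
  (~a2 | ~a3 | ~a6) forces a3 = False.
  (~a1 | ~a2 | ~a6) forces a1 = False.
  Clause (a1 | ~a6) is falsified — contradiction.
Case a2 = False:
  Clause (a2) is falsified — contradiction.
Both cases fail, so the formula is unsatisfiable.

The formula is unsatisfiable.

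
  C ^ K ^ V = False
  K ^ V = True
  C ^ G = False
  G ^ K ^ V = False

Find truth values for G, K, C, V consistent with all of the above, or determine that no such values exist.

G=T; K=F; C=T; V=T

C ^ K ^ V = T ^ F ^ T = False ✓
K ^ V = F ^ T = True ✓
C ^ G = T ^ T = False ✓
G ^ K ^ V = T ^ F ^ T = False ✓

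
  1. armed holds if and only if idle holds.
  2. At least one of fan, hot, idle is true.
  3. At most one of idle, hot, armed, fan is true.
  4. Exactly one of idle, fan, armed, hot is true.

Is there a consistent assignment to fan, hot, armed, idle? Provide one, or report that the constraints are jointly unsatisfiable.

fan: True; hot: False; armed: False; idle: False

  (1) armed=F, idle=F — same ✓
  (2) {fan, hot, idle}: 1 true — at least one ✓
  (3) {idle, hot, armed, fan}: 1 true — at most one ✓
  (4) {idle, fan, armed, hot}: 1 true — exactly one ✓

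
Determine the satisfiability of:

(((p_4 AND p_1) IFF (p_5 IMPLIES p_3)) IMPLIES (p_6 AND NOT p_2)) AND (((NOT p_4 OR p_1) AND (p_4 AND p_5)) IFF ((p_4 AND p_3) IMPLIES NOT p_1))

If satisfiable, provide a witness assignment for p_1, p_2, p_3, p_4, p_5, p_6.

p_1=T; p_2=T; p_3=F; p_4=T; p_5=T; p_6=F

  ((p_4 AND p_1) IFF (p_5 IMPLIES p_3)) IMPLIES (p_6 AND NOT p_2) = True
    (p_4 AND p_1) IFF (p_5 IMPLIES p_3) = False
      p_4 AND p_1 = True
      p_5 IMPLIES p_3 = False
    p_6 AND NOT p_2 = False
      NOT p_2 = False
  ((NOT p_4 OR p_1) AND (p_4 AND p_5)) IFF ((p_4 AND p_3) IMPLIES NOT p_1) = True
    (NOT p_4 OR p_1) AND (p_4 AND p_5) = True
      NOT p_4 OR p_1 = True
        NOT p_4 = False
      p_4 AND p_5 = True
    (p_4 AND p_3) IMPLIES NOT p_1 = True
      p_4 AND p_3 = False
      NOT p_1 = False
Both conjuncts True, so the formula holds.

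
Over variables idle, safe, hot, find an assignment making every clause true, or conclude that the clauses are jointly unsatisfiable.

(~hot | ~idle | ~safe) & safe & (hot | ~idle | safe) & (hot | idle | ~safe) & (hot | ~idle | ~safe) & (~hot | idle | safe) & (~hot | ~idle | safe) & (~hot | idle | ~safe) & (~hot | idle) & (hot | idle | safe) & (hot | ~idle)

Case idle = True:
  (safe) forces safe = True.
  (~hot | ~idle | ~safe) forces hot = False.
  Clause (hot | ~idle | ~safe) is falsified — contradiction.
Case idle = False:
  (safe) forces safe = True.
  (hot | idle | ~safe) forces hot = True.
  Clause (~hot | idle | ~safe) is falsified — contradiction.
Both cases fail, so the formula is unsatisfiable.

The formula is unsatisfiable.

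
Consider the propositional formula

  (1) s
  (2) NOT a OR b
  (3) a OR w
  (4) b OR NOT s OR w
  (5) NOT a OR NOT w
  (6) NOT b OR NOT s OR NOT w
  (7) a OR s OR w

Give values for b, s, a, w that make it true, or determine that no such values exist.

b = True, s = True, a = True, w = False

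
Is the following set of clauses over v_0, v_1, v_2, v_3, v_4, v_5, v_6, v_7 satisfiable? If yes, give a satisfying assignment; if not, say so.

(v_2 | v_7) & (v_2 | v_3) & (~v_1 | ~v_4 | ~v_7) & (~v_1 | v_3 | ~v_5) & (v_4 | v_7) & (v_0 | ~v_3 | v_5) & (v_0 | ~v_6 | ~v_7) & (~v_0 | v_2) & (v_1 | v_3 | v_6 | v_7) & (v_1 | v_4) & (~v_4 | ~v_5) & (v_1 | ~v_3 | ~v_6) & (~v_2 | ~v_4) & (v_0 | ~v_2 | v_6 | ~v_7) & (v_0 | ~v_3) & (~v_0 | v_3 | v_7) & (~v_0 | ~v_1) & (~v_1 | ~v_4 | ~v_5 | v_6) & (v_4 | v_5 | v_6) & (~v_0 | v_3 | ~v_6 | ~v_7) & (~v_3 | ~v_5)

Case v_2 = True:
  (~v_2 | ~v_4) forces v_4 = False.
  (v_4 | v_7) forces v_7 = True.
  (v_1 | v_4) forces v_1 = True.
  (~v_0 | ~v_1) forces v_0 = False.
  (v_0 | ~v_6 | ~v_7) forces v_6 = False.
  Clause (v_0 | ~v_2 | v_6 | ~v_7) is falsified — contradiction.
Case v_2 = False:
  (v_2 | v_7) forces v_7 = True.
  (v_2 | v_3) forces v_3 = True.
  (~v_0 | v_2) forces v_0 = False.
  Clause (v_0 | ~v_3) is falsified — contradiction.
Both cases fail, so the formula is unsatisfiable.

UNSATISFIABLE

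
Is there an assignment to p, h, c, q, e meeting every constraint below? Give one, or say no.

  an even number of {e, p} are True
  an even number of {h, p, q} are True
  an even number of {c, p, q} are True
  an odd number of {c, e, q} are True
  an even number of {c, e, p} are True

Unsatisfiable — no assignment works.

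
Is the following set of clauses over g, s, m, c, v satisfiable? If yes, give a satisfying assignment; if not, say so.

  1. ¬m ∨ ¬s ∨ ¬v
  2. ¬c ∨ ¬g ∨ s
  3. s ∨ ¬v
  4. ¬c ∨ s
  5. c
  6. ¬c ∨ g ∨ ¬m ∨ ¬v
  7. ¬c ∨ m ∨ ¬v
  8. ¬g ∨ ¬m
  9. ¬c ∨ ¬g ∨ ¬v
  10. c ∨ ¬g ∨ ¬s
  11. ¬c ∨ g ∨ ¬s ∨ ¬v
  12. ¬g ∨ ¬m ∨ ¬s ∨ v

g=T, s=T, m=F, c=T, v=F

Unit clause (c) forces c = True.
In (¬c ∨ s) only s is left, so s = True.
Set g = True.
  then (¬g ∨ ¬m) forces m = False.
  then (¬c ∨ ¬g ∨ ¬v) forces v = False.
All clauses satisfied.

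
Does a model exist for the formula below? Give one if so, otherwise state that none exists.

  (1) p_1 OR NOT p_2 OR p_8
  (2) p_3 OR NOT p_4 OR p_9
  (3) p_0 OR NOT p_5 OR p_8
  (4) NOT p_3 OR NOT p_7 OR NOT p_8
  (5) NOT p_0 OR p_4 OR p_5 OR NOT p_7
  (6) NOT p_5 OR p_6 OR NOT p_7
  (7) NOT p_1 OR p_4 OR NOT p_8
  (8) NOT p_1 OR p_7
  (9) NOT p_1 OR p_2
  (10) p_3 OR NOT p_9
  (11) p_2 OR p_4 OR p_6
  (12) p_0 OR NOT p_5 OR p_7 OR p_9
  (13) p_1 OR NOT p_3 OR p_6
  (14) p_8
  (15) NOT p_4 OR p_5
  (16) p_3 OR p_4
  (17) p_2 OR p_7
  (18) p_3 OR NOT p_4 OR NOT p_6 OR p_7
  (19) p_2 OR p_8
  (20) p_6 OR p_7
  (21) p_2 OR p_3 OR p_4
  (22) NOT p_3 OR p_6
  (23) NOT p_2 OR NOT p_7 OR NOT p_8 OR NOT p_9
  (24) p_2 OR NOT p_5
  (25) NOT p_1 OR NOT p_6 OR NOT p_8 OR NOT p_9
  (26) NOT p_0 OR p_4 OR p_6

p_0 = True, p_1 = False, p_2 = True, p_3 = True, p_4 = True, p_5 = True, p_6 = True, p_7 = False, p_8 = True, p_9 = False

Unit clause (p_8) forces p_8 = True.
Set p_0 = True.
Try p_1 = True:
  (NOT p_1 OR p_4 OR NOT p_8) forces p_4 = True.
  (NOT p_1 OR p_7) forces p_7 = True.
  (NOT p_3 OR NOT p_7 OR NOT p_8) forces p_3 = False.
  (p_3 OR NOT p_4 OR p_9) forces p_9 = True.
  clause (p_3 OR NOT p_9) is falsified — backtrack.
So p_1 = False.
Set p_2 = True.
Try p_3 = False:
  (p_3 OR NOT p_9) forces p_9 = False.
  (p_3 OR NOT p_4 OR p_9) forces p_4 = False.
  clause (p_3 OR p_4) is falsified — backtrack.
So p_3 = True.
  then (NOT p_3 OR NOT p_7 OR NOT p_8) forces p_7 = False.
  then (p_1 OR NOT p_3 OR p_6) forces p_6 = True.
Set p_4 = True.
  then (NOT p_4 OR p_5) forces p_5 = True.
Set p_9 = False.
All clauses satisfied.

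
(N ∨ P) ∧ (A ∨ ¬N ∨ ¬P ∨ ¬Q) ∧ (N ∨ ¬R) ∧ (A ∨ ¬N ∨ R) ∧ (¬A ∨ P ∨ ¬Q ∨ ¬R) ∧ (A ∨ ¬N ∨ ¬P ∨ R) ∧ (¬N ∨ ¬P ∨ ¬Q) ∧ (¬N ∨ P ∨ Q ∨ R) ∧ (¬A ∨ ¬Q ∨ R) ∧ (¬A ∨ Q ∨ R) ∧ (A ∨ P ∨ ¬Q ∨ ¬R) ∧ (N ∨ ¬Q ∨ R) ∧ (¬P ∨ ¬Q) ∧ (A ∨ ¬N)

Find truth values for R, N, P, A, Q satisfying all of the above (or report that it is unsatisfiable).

Set R = True.
  then (N ∨ ¬R) forces N = True.
  then (A ∨ ¬N) forces A = True.
Set P = True.
  then (¬N ∨ ¬P ∨ ¬Q) forces Q = False.
All clauses satisfied.

R: True; N: True; P: True; A: True; Q: False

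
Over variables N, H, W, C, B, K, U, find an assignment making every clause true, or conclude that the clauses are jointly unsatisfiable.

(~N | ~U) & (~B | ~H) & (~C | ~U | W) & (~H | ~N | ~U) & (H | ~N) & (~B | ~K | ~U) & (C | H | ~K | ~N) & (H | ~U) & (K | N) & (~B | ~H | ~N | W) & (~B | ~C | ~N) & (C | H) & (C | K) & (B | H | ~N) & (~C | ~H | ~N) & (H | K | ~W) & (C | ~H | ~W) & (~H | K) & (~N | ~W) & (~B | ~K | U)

N: False, H: True, W: True, C: True, B: False, K: True, U: True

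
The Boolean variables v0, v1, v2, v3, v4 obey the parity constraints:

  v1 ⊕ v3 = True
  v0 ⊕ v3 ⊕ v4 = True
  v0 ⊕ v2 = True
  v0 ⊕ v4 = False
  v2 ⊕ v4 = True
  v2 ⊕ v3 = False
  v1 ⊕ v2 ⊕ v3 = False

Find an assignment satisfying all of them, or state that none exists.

v0 = False, v1 = False, v2 = True, v3 = True, v4 = False

v1 ⊕ v3 = F ⊕ T = True ✓
v0 ⊕ v3 ⊕ v4 = F ⊕ T ⊕ F = True ✓
v0 ⊕ v2 = F ⊕ T = True ✓
v0 ⊕ v4 = F ⊕ F = False ✓
v2 ⊕ v4 = T ⊕ F = True ✓
v2 ⊕ v3 = T ⊕ T = False ✓
v1 ⊕ v2 ⊕ v3 = F ⊕ T ⊕ T = False ✓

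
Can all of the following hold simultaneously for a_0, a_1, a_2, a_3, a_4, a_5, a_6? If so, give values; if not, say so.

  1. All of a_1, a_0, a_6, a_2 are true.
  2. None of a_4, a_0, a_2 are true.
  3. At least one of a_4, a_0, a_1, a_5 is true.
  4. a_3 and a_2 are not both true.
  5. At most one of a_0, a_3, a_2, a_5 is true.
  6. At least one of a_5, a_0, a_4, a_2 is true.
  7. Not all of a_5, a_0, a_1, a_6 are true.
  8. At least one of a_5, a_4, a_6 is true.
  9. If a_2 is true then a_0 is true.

UNSATISFIABLE

Case a_0 = True:
  Constraint (2) is violated (a_0=T) — contradiction.
Case a_0 = False:
  Constraint (1) is violated (a_0=F) — contradiction.
Both cases fail — unsatisfiable.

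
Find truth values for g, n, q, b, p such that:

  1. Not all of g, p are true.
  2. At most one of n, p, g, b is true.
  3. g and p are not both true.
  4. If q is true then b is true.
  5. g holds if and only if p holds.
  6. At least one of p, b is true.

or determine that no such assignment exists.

g = False; n = False; q = True; b = True; p = False

  (1) {g, p}: 0/2 true — not all ✓
  (2) {n, p, g, b}: 1 true — at most one ✓
  (3) g=F, p=F — not both ✓
  (4) q=T ⇒ b: T ✓
  (5) g=F, p=F — same ✓
  (6) {p, b}: 1 true — at least one ✓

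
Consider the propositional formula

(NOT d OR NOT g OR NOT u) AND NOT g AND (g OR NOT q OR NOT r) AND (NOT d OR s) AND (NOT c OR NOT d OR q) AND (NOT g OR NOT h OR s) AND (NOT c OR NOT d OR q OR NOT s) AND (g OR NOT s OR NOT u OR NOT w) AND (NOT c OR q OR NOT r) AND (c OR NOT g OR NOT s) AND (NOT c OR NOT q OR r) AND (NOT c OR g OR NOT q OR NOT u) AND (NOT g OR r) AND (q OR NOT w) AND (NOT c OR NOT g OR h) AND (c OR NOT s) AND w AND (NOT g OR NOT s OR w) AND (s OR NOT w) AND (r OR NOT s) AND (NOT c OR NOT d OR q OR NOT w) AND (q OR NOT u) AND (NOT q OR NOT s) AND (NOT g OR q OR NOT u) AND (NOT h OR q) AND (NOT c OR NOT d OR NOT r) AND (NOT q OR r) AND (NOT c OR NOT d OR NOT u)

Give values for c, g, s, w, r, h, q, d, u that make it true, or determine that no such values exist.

Case g = True:
  Clause (NOT g) is falsified — contradiction.
Case g = False:
  (w) forces w = True.
  (q OR NOT w) forces q = True.
  (g OR NOT q OR NOT r) forces r = False.
  Clause (NOT q OR r) is falsified — contradiction.
Both cases fail, so the formula is unsatisfiable.

Unsatisfiable — no assignment works.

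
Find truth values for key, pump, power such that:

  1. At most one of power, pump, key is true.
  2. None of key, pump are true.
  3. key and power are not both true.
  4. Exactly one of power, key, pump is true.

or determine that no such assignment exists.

key = False; pump = False; power = True

  (1) {power, pump, key}: 1 true — at most one ✓
  (2) {key, pump}: 0 true — none ✓
  (3) key=F, power=T — not both ✓
  (4) {power, key, pump}: 1 true — exactly one ✓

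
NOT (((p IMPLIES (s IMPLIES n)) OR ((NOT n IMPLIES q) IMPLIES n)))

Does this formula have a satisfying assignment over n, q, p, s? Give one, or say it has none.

n=F, q=T, p=T, s=T

  NOT (((p IMPLIES (s IMPLIES n)) OR ((NOT n IMPLIES q) IMPLIES n))) = True
    (p IMPLIES (s IMPLIES n)) OR ((NOT n IMPLIES q) IMPLIES n) = False
      p IMPLIES (s IMPLIES n) = False
        s IMPLIES n = False
      (NOT n IMPLIES q) IMPLIES n = False
        NOT n IMPLIES q = True
          NOT n = True
The formula evaluates to True.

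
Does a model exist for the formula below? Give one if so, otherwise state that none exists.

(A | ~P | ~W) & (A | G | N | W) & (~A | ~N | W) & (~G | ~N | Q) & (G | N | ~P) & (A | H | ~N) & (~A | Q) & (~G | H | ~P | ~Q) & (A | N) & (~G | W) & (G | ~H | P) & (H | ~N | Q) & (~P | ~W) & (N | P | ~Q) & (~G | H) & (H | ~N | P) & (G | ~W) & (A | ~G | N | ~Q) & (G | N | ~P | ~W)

A: False; Q: True; N: True; W: False; G: False; H: True; P: True

Set A = False.
  then (A | N) forces N = True.
  then (A | H | ~N) forces H = True.
Set Q = True.
Set W = False.
  then (~G | W) forces G = False.
  then (G | ~H | P) forces P = True.
All clauses satisfied.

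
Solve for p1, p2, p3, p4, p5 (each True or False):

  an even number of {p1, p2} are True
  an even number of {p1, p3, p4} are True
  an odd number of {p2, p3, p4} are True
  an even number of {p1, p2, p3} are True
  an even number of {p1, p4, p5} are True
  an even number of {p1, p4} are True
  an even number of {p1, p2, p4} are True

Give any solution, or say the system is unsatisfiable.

The formula is unsatisfiable.

Adding constraints 1, 2, 3 mod 2: every variable appears an even number of times on the left, so the left side is 0.
But the right sides sum to 1 (mod 2). 0 ≠ 1 — the system is inconsistent.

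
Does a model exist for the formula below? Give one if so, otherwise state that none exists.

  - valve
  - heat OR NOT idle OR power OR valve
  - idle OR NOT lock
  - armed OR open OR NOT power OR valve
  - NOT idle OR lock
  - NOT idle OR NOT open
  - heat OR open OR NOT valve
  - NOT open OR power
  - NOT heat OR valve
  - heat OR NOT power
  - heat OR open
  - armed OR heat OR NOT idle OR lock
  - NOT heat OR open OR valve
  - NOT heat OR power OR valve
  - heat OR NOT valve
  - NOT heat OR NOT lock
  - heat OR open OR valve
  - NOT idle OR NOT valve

open = True, armed = False, lock = False, idle = False, power = True, valve = True, heat = True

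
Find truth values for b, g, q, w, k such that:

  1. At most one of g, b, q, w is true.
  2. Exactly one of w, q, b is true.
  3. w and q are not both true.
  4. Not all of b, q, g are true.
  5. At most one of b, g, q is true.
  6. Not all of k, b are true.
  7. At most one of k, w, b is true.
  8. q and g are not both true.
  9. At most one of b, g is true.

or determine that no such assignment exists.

b = True; g = False; q = False; w = False; k = False

  (1) {g, b, q, w}: 1 true — at most one ✓
  (2) {w, q, b}: 1 true — exactly one ✓
  (3) w=F, q=F — not both ✓
  (4) {b, q, g}: 1/3 true — not all ✓
  (5) {b, g, q}: 1 true — at most one ✓
  (6) {k, b}: 1/2 true — not all ✓
  (7) {k, w, b}: 1 true — at most one ✓
  (8) q=F, g=F — not both ✓
  (9) {b, g}: 1 true — at most one ✓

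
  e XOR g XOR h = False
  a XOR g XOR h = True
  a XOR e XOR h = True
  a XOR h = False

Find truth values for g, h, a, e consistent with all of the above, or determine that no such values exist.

g = True, h = False, a = False, e = True

e XOR g XOR h = T XOR T XOR F = False ✓
a XOR g XOR h = F XOR T XOR F = True ✓
a XOR e XOR h = F XOR T XOR F = True ✓
a XOR h = F XOR F = False ✓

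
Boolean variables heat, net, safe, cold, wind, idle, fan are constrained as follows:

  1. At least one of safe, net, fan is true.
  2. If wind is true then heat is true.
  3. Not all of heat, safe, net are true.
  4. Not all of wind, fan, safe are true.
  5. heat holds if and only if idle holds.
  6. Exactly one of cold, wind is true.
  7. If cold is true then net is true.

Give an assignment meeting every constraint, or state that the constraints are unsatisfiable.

heat: False; net: True; safe: True; cold: True; wind: False; idle: False; fan: False

  (1) {safe, net, fan}: 2 true — at least one ✓
  (2) wind=F ⇒ heat: vacuous ✓
  (3) {heat, safe, net}: 2/3 true — not all ✓
  (4) {wind, fan, safe}: 1/3 true — not all ✓
  (5) heat=F, idle=F — same ✓
  (6) {cold, wind}: 1 true — exactly one ✓
  (7) cold=T ⇒ net: T ✓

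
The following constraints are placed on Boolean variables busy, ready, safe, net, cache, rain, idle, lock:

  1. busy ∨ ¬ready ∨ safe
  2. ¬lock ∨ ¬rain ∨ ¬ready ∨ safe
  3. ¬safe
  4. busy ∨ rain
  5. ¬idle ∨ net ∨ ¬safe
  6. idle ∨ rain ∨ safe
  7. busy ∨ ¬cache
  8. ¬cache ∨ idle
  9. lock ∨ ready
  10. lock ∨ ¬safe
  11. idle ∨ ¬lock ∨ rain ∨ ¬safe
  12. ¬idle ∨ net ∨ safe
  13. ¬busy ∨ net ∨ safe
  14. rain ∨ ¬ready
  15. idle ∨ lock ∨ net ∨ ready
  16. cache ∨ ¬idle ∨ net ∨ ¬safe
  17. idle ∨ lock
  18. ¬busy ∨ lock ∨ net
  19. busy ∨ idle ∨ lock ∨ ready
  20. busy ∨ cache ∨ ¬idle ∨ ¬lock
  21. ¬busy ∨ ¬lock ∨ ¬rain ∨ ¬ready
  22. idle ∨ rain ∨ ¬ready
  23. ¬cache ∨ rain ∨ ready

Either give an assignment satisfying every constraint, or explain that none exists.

busy=T, ready=F, safe=F, net=T, cache=F, rain=T, idle=F, lock=T

Unit clause (¬safe) forces safe = False.
Set busy = True.
  then (¬busy ∨ net ∨ safe) forces net = True.
Set ready = False.
  then (lock ∨ ready) forces lock = True.
Set cache = False.
Set rain = True.
Set idle = False.
All clauses satisfied.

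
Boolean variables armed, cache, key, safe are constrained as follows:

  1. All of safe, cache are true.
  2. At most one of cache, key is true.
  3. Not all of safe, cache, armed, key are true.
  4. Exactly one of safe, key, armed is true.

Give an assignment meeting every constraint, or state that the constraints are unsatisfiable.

armed = False; cache = True; key = False; safe = True

  (1) {safe, cache}: all 2 true ✓
  (2) {cache, key}: 1 true — at most one ✓
  (3) {safe, cache, armed, key}: 2/4 true — not all ✓
  (4) {safe, key, armed}: 1 true — exactly one ✓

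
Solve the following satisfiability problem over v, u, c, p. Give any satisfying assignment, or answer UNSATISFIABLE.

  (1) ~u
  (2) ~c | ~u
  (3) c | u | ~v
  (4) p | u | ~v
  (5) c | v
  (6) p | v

v: False; u: False; c: True; p: True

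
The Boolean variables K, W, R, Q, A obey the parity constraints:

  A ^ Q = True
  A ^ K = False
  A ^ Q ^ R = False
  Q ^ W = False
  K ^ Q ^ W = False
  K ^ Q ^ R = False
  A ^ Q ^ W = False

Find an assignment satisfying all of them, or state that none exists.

K=F, W=T, R=T, Q=T, A=F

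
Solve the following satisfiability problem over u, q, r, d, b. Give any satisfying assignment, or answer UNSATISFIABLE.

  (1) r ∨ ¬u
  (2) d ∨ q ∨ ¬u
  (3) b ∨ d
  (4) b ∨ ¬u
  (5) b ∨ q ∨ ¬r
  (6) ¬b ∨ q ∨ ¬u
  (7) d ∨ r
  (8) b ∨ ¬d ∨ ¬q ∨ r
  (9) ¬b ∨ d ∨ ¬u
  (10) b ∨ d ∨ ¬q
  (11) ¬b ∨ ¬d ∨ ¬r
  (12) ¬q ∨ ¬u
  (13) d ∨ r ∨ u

Try u = True:
  (r ∨ ¬u) forces r = True.
  (b ∨ ¬u) forces b = True.
  (¬b ∨ q ∨ ¬u) forces q = True.
  clause (¬q ∨ ¬u) is falsified — backtrack.
So u = False.
Set q = True.
Set r = True.
Set d = False.
  then (b ∨ d) forces b = True.
All clauses satisfied.

u = False, q = True, r = True, d = False, b = True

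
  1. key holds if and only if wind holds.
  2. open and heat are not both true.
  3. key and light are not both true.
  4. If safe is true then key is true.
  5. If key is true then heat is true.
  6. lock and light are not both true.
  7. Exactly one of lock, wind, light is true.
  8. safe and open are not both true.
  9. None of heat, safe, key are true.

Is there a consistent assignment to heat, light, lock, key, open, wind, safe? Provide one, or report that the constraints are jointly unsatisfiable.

heat: False, light: False, lock: True, key: False, open: True, wind: False, safe: False

  (1) key=F, wind=F — same ✓
  (2) open=T, heat=F — not both ✓
  (3) key=F, light=F — not both ✓
  (4) safe=F ⇒ key: vacuous ✓
  (5) key=F ⇒ heat: vacuous ✓
  (6) lock=T, light=F — not both ✓
  (7) {lock, wind, light}: 1 true — exactly one ✓
  (8) safe=F, open=T — not both ✓
  (9) {heat, safe, key}: 0 true — none ✓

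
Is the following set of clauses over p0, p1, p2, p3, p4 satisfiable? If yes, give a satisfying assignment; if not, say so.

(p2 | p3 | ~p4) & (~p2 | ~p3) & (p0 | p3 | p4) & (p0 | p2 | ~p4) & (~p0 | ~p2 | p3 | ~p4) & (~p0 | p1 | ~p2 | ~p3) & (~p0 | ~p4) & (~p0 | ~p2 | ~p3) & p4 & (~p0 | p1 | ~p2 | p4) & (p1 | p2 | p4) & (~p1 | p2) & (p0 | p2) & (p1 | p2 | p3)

p0 = False; p1 = True; p2 = True; p3 = False; p4 = True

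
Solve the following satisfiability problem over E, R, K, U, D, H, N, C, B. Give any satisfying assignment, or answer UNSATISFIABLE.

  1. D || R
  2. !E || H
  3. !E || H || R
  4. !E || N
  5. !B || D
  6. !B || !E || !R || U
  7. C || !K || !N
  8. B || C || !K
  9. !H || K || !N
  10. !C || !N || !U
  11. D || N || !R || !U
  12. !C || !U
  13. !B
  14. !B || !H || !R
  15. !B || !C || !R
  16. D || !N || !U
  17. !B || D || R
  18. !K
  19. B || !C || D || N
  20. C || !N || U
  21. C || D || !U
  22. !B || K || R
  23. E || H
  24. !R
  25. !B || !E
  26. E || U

Unit clause (!B) forces B = False.
Unit clause (!K) forces K = False.
Unit clause (!R) forces R = False.
In (D || R) only D is left, so D = True.
Try E = True:
  (!E || H) forces H = True.
  (!E || N) forces N = True.
  clause (!H || K || !N) is falsified — backtrack.
So E = False.
  then (E || H) forces H = True.
  then (E || U) forces U = True.
  then (!H || K || !N) forces N = False.
  then (!C || !U) forces C = False.
All clauses satisfied.

E=F; R=F; K=F; U=T; D=T; H=T; N=F; C=F; B=F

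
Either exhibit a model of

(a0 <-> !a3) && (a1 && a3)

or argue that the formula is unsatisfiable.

a0=F; a1=T; a3=T

  a0 <-> !a3 = True
    !a3 = False
  a1 && a3 = True
Both conjuncts True, so the formula holds.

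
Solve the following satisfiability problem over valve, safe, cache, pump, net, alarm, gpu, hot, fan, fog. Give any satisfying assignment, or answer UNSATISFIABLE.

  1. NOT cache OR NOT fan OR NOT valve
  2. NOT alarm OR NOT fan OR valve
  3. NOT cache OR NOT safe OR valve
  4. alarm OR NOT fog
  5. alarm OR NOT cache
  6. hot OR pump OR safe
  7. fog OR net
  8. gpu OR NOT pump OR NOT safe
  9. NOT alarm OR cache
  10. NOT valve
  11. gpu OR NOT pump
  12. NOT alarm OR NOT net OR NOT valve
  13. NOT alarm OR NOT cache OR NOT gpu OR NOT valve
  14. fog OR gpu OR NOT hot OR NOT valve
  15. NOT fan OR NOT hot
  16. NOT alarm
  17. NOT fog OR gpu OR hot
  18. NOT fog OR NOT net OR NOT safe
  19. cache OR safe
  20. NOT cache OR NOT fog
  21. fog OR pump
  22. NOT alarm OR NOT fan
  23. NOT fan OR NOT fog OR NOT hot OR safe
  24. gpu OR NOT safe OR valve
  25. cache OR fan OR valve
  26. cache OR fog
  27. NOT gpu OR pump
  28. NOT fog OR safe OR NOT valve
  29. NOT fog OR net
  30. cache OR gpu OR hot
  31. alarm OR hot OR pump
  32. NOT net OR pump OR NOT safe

Unsatisfiable — no assignment works.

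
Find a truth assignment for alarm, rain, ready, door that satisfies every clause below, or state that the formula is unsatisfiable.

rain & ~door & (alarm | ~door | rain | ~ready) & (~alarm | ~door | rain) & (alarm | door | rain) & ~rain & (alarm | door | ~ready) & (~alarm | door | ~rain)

The formula is unsatisfiable.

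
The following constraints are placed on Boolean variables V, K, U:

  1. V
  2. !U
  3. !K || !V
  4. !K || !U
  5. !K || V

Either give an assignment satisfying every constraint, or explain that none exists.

V: True; K: False; U: False

Unit clause (V) forces V = True.
Unit clause (!U) forces U = False.
In (!K || !V) only !K is left, so K = False.
Check each clause:
  (V): V holds.
  (!U): !U holds.
  (!K || !V): !K holds.
  (!K || !U): !K holds.
  (!K || V): !K holds.
All clauses satisfied.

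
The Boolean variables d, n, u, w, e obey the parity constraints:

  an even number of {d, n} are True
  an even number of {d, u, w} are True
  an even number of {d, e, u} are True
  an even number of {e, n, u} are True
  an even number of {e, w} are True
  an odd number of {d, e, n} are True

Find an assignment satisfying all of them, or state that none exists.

d=F; n=F; u=T; w=T; e=T

{d, n}: 0 true → even ✓
{d, u, w}: 2 true → even ✓
{d, e, u}: 2 true → even ✓
{e, n, u}: 2 true → even ✓
{e, w}: 2 true → even ✓
{d, e, n}: 1 true → odd ✓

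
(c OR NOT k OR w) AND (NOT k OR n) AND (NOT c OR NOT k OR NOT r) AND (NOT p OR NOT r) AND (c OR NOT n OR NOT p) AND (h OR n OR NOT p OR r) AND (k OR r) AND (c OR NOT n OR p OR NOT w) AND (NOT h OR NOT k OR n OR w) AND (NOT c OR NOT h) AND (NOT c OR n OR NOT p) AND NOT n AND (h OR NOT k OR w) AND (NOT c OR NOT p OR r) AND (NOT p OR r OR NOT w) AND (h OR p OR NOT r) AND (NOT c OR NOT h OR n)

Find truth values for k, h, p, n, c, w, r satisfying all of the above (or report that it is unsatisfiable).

k = False; h = True; p = False; n = False; c = False; w = False; r = True

Unit clause (NOT n) forces n = False.
In (NOT k OR n) only NOT k is left, so k = False.
In (k OR r) only r is left, so r = True.
In (NOT p OR NOT r) only NOT p is left, so p = False.
In (h OR p OR NOT r) only h is left, so h = True.
In (NOT c OR NOT h OR n) only NOT c is left, so c = False.
Set w = False.
All clauses satisfied.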